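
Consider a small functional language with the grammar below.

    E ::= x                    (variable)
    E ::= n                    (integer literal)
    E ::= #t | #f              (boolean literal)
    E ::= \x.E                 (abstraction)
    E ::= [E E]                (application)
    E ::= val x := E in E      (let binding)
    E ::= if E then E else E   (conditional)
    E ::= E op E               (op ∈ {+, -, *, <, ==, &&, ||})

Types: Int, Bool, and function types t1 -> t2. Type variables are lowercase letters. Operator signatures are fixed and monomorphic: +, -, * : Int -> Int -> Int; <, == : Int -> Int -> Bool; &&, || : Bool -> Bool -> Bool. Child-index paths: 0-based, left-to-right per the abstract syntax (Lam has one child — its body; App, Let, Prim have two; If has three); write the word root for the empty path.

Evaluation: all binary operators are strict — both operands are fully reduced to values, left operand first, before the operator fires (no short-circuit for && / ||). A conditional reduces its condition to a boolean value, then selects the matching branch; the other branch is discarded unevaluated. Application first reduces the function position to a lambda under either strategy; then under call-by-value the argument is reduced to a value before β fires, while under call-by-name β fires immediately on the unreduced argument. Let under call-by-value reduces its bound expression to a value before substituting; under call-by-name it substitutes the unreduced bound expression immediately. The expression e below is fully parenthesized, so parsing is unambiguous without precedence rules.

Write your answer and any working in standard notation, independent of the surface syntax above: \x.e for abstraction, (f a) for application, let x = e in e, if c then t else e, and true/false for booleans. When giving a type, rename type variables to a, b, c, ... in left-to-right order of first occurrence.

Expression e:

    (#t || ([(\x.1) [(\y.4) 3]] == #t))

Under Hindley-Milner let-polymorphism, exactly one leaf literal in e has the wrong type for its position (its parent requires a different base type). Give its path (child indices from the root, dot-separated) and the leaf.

Answer: 1.1 : true

Working:
  unify Bool ~ Bool
\x._ : a -> Int
\y._ : b -> Int
  unify b -> Int ~ Int -> c
  unify b ~ Int
  unify Int ~ c
_ _ : Int
  unify a -> Int ~ Int -> d
  unify a ~ Int
  unify Int ~ d
_ _ : Int
  unify Int ~ Int
  unify Bool ~ Int
  FAIL: mismatch Bool ~ Int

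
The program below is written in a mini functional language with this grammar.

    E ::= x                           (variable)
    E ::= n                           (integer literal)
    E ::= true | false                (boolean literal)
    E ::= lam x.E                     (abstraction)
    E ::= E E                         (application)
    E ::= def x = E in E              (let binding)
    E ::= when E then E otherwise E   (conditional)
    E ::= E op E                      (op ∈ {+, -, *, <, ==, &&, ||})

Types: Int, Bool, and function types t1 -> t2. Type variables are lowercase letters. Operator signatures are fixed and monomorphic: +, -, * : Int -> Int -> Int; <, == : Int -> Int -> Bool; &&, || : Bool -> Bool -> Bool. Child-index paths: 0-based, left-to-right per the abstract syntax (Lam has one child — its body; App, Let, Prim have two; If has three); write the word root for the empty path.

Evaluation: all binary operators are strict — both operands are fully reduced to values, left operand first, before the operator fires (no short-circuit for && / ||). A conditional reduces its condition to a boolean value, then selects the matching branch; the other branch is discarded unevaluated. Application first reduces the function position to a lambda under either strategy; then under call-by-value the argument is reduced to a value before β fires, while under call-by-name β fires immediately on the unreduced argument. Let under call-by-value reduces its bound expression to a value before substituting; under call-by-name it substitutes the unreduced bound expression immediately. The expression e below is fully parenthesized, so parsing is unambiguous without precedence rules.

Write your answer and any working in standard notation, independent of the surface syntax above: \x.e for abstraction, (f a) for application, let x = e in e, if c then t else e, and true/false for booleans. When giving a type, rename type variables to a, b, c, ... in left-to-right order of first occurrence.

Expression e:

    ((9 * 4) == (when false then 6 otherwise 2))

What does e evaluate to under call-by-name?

Working:
step 0: ((9 * 4) == (if false then 6 else 2))
step 1: [delta@0] (36 == (if false then 6 else 2))
step 2: [if@1] (36 == 2)
step 3: [delta@root] false

Answer: false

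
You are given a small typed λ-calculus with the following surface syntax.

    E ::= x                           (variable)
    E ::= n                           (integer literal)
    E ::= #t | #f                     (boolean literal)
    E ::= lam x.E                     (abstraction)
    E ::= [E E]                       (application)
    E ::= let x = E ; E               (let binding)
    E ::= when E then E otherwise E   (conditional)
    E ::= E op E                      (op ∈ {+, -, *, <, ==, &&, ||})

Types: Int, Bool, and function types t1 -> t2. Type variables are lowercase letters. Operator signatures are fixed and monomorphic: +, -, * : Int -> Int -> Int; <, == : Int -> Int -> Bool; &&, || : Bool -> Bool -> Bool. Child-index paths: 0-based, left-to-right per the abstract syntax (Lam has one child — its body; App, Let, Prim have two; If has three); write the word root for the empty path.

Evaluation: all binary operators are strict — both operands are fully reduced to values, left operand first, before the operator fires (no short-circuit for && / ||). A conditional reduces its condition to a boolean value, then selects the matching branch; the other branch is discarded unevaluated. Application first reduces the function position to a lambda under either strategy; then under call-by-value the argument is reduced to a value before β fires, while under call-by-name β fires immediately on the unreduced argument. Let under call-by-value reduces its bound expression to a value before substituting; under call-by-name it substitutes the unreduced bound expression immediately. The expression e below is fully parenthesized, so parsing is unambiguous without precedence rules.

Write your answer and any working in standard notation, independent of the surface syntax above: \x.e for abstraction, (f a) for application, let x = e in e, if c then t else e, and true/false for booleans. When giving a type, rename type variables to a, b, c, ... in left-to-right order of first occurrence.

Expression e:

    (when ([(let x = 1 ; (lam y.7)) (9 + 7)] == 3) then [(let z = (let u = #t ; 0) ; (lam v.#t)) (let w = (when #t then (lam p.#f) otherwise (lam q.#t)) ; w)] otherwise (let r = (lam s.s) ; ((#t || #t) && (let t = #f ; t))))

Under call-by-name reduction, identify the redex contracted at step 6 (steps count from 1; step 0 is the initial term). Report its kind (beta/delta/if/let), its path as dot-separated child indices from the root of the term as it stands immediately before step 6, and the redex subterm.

Answer: delta at 0 : (true || true)

Derivation:
step 0: (if (((let x = 1 in (\y.7)) (9 + 7)) == 3) then ((let z = (let u = true in 0) in (\v.true)) (let w = (if true then (\p.false) else (\q.true)) in w)) else (let r = (\s.s) in ((true || true) && (let t = false in t))))
step 1: [let@0.0.0] (if (((\y.7) (9 + 7)) == 3) then ((let z = (let u = true in 0) in (\v.true)) (let w = (if true then (\p.false) else (\q.true)) in w)) else (let r = (\s.s) in ((true || true) && (let t = false in t))))
step 2: [beta@0.0] (if (7 == 3) then ((let z = (let u = true in 0) in (\v.true)) (let w = (if true then (\p.false) else (\q.true)) in w)) else (let r = (\s.s) in ((true || true) && (let t = false in t))))
step 3: [delta@0] (if false then ((let z = (let u = true in 0) in (\v.true)) (let w = (if true then (\p.false) else (\q.true)) in w)) else (let r = (\s.s) in ((true || true) && (let t = false in t))))
step 4: [if@root] (let r = (\s.s) in ((true || true) && (let t = false in t)))
step 5: [let@root] ((true || true) && (let t = false in t))
step 6: [delta@0] (true && (let t = false in t))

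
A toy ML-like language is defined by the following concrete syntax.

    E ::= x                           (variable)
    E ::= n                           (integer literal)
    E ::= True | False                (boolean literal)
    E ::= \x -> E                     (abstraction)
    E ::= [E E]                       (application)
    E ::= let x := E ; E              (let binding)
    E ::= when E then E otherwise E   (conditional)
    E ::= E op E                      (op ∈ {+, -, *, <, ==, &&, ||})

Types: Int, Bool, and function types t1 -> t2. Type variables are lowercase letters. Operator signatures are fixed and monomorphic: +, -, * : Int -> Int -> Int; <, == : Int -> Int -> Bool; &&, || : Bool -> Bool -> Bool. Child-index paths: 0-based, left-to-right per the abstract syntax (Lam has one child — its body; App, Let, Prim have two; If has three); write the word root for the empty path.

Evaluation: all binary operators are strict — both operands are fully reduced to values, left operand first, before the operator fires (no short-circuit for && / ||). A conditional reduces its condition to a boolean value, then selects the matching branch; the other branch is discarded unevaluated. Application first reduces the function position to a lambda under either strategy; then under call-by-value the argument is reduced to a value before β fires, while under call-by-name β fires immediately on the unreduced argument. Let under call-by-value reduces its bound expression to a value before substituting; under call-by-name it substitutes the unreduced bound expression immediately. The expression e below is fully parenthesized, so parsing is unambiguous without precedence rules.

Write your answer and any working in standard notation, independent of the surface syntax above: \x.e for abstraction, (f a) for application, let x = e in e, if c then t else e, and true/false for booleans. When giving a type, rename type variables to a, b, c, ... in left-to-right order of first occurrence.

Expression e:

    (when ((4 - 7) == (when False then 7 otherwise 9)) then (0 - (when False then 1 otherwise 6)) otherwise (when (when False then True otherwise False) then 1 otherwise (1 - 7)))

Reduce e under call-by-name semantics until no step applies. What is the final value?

Trace:
step 0: (if ((4 - 7) == (if false then 7 else 9)) then (0 - (if false then 1 else 6)) else (if (if false then true else false) then 1 else (1 - 7)))
step 1: [delta@0.0] (if (-3 == (if false then 7 else 9)) then (0 - (if false then 1 else 6)) else (if (if false then true else false) then 1 else (1 - 7)))
step 2: [if@0.1] (if (-3 == 9) then (0 - (if false then 1 else 6)) else (if (if false then true else false) then 1 else (1 - 7)))
step 3: [delta@0] (if false then (0 - (if false then 1 else 6)) else (if (if false then true else false) then 1 else (1 - 7)))
step 4: [if@root] (if (if false then true else false) then 1 else (1 - 7))
step 5: [if@0] (if false then 1 else (1 - 7))
step 6: [if@root] (1 - 7)
step 7: [delta@root] -6

Answer: -6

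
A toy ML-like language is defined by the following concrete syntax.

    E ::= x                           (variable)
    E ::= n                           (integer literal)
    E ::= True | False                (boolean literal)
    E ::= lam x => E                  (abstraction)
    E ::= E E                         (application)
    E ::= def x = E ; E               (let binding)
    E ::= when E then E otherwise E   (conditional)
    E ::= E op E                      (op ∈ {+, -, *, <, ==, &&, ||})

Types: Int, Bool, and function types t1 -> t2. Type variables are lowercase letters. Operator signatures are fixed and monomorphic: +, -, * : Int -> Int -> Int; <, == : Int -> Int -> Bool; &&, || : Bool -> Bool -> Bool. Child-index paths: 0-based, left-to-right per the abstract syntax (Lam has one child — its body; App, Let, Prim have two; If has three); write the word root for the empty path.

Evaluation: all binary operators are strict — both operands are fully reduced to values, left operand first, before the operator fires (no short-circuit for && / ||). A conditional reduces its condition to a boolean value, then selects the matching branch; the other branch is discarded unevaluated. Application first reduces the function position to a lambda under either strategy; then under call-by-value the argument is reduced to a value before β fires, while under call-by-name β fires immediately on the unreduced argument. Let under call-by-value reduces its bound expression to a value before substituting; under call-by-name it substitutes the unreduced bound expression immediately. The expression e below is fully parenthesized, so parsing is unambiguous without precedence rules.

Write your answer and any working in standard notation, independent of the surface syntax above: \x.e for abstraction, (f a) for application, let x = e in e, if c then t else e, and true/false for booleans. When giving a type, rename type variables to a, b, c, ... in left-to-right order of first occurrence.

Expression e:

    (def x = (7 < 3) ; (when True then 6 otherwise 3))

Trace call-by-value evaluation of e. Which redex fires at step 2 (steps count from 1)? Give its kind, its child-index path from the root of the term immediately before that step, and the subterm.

Answer: let at root : (let x = false in (if true then 6 else 3))

Trace:
step 0: (let x = (7 < 3) in (if true then 6 else 3))
step 1: [delta@0] (let x = false in (if true then 6 else 3))
step 2: [let@root] (if true then 6 else 3)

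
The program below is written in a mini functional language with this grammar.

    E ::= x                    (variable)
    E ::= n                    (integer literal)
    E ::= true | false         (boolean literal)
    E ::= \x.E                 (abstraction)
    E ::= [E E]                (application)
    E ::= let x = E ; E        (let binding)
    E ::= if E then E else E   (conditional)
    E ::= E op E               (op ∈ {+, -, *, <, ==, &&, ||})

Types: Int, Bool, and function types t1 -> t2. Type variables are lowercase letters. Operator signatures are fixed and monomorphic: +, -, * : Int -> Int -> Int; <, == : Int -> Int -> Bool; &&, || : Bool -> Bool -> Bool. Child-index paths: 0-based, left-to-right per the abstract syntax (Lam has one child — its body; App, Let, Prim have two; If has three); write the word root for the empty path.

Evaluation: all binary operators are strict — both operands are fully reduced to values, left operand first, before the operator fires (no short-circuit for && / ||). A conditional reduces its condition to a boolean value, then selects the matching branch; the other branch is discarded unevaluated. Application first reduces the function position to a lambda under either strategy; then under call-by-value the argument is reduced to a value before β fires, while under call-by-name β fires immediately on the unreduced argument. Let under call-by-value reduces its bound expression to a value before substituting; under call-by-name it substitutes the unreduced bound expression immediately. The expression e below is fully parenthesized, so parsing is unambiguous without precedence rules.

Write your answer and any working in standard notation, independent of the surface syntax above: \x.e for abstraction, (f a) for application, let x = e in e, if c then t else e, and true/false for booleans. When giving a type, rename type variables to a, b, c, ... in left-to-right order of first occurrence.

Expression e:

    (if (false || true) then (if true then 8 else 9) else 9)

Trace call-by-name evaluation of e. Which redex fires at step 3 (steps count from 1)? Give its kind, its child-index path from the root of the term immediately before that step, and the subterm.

Derivation:
step 0: (if (false || true) then (if true then 8 else 9) else 9)
step 1: [delta@0] (if true then (if true then 8 else 9) else 9)
step 2: [if@root] (if true then 8 else 9)
step 3: [if@root] 8

Answer: if at root : (if true then 8 else 9)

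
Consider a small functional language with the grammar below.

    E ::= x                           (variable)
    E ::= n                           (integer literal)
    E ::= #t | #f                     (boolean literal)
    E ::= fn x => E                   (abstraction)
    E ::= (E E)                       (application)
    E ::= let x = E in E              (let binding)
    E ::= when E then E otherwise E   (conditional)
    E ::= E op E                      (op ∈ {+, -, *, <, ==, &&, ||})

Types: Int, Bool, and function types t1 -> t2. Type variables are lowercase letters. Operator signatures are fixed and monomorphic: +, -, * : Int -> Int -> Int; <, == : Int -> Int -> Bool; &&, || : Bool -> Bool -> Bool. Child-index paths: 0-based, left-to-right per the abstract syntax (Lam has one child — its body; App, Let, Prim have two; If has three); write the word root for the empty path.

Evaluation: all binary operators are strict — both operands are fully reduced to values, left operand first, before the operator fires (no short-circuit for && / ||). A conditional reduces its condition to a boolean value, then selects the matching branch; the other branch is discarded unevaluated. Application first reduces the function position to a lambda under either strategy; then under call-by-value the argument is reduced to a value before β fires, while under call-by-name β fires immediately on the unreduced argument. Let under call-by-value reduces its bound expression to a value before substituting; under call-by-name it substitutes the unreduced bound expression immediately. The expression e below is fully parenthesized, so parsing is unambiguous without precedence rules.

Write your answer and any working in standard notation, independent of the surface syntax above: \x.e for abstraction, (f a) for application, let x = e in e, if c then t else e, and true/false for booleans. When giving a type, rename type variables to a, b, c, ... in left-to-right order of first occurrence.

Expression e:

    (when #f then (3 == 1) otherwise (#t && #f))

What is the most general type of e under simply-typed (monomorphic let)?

Answer: Bool

Trace:
  unify Bool ~ Bool
  unify Int ~ Int
  unify Int ~ Int
  unify Bool ~ Bool
  unify Bool ~ Bool
  unify Bool ~ Bool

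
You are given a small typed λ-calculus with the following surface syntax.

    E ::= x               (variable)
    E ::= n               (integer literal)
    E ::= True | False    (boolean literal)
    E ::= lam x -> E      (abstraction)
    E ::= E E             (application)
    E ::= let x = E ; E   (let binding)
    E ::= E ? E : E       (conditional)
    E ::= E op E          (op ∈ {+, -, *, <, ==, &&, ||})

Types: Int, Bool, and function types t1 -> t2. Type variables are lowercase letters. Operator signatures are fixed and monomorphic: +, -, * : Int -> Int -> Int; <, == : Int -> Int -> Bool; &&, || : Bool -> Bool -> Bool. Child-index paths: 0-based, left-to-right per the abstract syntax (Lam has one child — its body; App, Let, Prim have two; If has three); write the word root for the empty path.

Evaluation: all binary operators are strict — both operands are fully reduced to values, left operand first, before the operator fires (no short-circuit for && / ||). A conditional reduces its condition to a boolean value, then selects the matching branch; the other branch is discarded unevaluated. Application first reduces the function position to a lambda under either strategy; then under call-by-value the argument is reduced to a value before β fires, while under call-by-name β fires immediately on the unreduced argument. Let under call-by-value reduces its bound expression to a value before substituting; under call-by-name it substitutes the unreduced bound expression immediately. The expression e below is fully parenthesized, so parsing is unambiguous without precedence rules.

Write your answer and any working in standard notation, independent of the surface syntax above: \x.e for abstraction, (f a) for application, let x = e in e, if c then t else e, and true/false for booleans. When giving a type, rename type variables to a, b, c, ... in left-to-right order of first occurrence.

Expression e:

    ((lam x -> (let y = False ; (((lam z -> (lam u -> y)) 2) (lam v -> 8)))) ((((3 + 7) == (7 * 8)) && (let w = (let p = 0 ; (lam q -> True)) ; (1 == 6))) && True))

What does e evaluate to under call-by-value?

Answer: false

Working:
step 0: ((\x.(let y = false in (((\z.(\u.y)) 2) (\v.8)))) ((((3 + 7) == (7 * 8)) && (let w = (let p = 0 in (\q.true)) in (1 == 6))) && true))
step 1: [delta@1.0.0.0] ((\x.(let y = false in (((\z.(\u.y)) 2) (\v.8)))) (((10 == (7 * 8)) && (let w = (let p = 0 in (\q.true)) in (1 == 6))) && true))
step 2: [delta@1.0.0.1] ((\x.(let y = false in (((\z.(\u.y)) 2) (\v.8)))) (((10 == 56) && (let w = (let p = 0 in (\q.true)) in (1 == 6))) && true))
step 3: [delta@1.0.0] ((\x.(let y = false in (((\z.(\u.y)) 2) (\v.8)))) ((false && (let w = (let p = 0 in (\q.true)) in (1 == 6))) && true))
step 4: [let@1.0.1.0] ((\x.(let y = false in (((\z.(\u.y)) 2) (\v.8)))) ((false && (let w = (\q.true) in (1 == 6))) && true))
step 5: [let@1.0.1] ((\x.(let y = false in (((\z.(\u.y)) 2) (\v.8)))) ((false && (1 == 6)) && true))
step 6: [delta@1.0.1] ((\x.(let y = false in (((\z.(\u.y)) 2) (\v.8)))) ((false && false) && true))
step 7: [delta@1.0] ((\x.(let y = false in (((\z.(\u.y)) 2) (\v.8)))) (false && true))
step 8: [delta@1] ((\x.(let y = false in (((\z.(\u.y)) 2) (\v.8)))) false)
step 9: [beta@root] (let y = false in (((\z.(\u.y)) 2) (\v.8)))
step 10: [let@root] (((\z.(\u.false)) 2) (\v.8))
step 11: [beta@0] ((\u.false) (\v.8))
step 12: [beta@root] false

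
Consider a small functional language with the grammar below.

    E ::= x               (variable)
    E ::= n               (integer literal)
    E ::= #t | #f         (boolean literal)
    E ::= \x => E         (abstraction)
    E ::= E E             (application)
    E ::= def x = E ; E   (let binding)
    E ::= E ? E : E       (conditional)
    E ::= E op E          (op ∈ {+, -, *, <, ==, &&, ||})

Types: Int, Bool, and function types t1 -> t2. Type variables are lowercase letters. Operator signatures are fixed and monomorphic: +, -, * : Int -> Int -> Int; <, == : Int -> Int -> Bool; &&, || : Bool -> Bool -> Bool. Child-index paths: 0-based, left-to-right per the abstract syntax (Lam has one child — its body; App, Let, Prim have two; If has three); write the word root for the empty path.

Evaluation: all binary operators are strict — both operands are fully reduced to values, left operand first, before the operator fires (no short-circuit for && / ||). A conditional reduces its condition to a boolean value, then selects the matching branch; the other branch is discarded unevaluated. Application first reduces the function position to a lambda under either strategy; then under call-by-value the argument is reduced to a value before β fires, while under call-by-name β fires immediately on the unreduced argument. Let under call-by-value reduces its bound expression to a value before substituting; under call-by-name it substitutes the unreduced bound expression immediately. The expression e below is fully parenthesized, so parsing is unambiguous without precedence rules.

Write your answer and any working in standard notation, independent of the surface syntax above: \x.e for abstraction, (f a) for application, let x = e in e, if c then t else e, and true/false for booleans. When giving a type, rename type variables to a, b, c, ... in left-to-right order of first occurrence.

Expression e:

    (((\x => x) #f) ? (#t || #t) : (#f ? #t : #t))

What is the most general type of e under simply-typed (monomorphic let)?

Trace:
x : a
\x._ : a -> a
  unify a -> a ~ Bool -> b
  unify a ~ Bool
  unify Bool ~ b
_ _ : Bool
  unify Bool ~ Bool
  unify Bool ~ Bool
  unify Bool ~ Bool
  unify Bool ~ Bool
  unify Bool ~ Bool
  unify Bool ~ Bool

Answer: Bool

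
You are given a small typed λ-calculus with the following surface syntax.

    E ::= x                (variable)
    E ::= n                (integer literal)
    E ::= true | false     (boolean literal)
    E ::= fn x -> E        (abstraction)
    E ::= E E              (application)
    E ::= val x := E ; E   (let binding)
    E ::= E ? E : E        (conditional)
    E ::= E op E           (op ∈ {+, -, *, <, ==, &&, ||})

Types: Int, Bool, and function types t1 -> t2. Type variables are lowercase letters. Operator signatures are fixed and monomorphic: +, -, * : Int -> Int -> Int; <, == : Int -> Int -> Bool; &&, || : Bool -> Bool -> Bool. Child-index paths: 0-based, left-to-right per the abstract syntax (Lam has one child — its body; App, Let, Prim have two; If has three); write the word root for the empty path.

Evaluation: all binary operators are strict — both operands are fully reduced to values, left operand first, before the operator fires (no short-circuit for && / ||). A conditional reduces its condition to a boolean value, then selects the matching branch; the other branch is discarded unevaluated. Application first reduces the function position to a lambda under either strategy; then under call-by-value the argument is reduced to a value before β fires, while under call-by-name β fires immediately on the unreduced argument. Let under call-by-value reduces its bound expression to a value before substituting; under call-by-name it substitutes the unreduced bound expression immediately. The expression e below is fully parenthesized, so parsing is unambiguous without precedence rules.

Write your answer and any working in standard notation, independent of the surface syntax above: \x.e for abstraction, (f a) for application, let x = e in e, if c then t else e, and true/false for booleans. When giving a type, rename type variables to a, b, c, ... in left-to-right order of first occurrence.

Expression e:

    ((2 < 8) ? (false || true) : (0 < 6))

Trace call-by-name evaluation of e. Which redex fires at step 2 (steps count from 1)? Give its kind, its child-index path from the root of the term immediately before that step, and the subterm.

Answer: if at root : (if true then (false || true) else (0 < 6))

Derivation:
step 0: (if (2 < 8) then (false || true) else (0 < 6))
step 1: [delta@0] (if true then (false || true) else (0 < 6))
step 2: [if@root] (false || true)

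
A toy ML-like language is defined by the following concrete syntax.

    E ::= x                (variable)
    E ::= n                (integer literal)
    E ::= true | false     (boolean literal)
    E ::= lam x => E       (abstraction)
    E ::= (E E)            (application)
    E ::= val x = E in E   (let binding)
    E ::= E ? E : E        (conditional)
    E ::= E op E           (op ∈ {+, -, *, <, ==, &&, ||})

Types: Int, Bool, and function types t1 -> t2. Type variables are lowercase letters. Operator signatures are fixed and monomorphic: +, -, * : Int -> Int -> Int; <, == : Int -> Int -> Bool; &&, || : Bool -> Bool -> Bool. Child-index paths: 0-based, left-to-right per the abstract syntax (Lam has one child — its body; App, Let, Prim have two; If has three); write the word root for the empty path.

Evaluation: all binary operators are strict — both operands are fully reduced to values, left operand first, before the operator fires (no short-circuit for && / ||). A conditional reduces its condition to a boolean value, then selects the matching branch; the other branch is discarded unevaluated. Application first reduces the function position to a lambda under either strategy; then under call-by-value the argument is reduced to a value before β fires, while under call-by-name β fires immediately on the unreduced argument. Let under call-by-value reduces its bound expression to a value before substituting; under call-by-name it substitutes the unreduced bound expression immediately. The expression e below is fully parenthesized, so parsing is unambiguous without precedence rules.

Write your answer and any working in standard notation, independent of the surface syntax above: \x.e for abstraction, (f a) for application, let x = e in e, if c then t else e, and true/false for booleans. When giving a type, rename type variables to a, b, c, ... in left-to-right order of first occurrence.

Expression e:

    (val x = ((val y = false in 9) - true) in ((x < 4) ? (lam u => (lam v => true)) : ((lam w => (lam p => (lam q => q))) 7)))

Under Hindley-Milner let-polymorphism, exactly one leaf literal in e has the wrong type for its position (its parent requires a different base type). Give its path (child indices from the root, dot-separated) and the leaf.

Answer: 0.1 : true

Derivation:
let y : Bool
  unify Int ~ Int
  unify Bool ~ Int
  FAIL: mismatch Bool ~ Int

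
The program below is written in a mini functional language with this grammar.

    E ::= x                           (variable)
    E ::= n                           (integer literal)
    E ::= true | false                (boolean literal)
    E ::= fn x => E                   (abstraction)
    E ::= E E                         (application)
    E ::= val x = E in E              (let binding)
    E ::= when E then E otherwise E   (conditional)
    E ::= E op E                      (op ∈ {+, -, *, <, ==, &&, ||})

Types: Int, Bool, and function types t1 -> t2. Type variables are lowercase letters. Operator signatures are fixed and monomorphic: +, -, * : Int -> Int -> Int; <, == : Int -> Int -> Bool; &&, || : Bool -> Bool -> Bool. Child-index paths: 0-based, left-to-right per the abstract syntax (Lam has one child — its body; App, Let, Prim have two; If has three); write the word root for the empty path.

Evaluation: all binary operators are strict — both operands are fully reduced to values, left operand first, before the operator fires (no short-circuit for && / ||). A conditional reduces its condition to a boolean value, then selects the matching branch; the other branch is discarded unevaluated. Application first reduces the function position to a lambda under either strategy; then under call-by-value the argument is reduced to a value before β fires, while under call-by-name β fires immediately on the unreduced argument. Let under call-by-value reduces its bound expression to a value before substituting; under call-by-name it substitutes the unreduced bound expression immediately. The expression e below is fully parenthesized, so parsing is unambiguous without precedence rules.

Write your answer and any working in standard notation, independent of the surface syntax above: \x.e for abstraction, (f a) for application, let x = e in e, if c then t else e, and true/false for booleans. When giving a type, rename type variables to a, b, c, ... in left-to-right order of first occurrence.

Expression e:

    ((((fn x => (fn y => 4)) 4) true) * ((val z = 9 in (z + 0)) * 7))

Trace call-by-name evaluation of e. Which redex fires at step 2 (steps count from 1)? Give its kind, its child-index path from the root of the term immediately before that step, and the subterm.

Derivation:
step 0: ((((\x.(\y.4)) 4) true) * ((let z = 9 in (z + 0)) * 7))
step 1: [beta@0.0] (((\y.4) true) * ((let z = 9 in (z + 0)) * 7))
step 2: [beta@0] (4 * ((let z = 9 in (z + 0)) * 7))

Answer: beta at 0 : ((\y.4) true)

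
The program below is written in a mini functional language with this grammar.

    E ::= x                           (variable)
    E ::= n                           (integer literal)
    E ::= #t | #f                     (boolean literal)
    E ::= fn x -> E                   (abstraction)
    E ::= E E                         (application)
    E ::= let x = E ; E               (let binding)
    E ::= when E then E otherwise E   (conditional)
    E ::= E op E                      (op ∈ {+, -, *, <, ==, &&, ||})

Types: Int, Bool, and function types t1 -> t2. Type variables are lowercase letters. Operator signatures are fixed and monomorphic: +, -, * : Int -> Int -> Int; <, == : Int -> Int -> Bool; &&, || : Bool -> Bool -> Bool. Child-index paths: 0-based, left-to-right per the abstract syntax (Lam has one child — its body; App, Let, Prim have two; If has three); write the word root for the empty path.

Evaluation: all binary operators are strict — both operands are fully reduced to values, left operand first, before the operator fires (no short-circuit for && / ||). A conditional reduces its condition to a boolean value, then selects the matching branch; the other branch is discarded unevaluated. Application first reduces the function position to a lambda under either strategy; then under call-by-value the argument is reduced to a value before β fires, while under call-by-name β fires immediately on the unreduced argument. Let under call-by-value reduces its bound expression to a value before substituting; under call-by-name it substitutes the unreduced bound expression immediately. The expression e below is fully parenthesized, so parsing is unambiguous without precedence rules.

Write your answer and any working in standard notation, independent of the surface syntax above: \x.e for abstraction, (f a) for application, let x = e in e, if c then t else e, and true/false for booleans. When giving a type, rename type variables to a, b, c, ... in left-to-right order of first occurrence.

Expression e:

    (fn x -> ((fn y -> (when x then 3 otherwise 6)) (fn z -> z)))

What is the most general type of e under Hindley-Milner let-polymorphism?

Answer: Bool -> Int

Derivation:
x : a
  unify a ~ Bool
  unify Int ~ Int
\y._ : b -> Int
z : c
\z._ : c -> c
  unify b -> Int ~ (c -> c) -> d
  unify b ~ c -> c
  unify Int ~ d
_ _ : Int
\x._ : Bool -> Int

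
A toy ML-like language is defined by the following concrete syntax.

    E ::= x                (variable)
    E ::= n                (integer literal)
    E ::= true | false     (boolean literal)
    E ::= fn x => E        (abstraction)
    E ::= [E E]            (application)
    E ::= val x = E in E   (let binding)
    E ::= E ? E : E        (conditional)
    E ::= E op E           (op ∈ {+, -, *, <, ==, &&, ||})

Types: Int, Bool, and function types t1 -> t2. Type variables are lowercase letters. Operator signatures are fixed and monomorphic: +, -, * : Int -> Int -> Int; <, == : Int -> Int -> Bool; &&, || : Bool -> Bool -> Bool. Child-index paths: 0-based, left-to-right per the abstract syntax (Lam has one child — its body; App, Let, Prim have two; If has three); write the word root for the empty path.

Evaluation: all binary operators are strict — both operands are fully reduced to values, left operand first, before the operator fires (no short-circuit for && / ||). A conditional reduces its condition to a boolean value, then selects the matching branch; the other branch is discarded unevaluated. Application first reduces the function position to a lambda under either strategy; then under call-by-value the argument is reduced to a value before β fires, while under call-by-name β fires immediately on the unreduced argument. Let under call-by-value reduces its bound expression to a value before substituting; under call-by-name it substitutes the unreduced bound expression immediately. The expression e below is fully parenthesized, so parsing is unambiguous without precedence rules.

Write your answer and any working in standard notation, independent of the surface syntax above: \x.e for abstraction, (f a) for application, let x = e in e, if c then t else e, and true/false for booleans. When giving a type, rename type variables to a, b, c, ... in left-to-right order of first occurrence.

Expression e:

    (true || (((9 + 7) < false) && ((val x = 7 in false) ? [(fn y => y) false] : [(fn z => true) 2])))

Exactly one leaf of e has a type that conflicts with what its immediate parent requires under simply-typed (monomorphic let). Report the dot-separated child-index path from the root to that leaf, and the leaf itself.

Answer: 1.0.1 : false

Trace:
  unify Bool ~ Bool
  unify Int ~ Int
  unify Int ~ Int
  unify Int ~ Int
  unify Bool ~ Int
  FAIL: mismatch Bool ~ Int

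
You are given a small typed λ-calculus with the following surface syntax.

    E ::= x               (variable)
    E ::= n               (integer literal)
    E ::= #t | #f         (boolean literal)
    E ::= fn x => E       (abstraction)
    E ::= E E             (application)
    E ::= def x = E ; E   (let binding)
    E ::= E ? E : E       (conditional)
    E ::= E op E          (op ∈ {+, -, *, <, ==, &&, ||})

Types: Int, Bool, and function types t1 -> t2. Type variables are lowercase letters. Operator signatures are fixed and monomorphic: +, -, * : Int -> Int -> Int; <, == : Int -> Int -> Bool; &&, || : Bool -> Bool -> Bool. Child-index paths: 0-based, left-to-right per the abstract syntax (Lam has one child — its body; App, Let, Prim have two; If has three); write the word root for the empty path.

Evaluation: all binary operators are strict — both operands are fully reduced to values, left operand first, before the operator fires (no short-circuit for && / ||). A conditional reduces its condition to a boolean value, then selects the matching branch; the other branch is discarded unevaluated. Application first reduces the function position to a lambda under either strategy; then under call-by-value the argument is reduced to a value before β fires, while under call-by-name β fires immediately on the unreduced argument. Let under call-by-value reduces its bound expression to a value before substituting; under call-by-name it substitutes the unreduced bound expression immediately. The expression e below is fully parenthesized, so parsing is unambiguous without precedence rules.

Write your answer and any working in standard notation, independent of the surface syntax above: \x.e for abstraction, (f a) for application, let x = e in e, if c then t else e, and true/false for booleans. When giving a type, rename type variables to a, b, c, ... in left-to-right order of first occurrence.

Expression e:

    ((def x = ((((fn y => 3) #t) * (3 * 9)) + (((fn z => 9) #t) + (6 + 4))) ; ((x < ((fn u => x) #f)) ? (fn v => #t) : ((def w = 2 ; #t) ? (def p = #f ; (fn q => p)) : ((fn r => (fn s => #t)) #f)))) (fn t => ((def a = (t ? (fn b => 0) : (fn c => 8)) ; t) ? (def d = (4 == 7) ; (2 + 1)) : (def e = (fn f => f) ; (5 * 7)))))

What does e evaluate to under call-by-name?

Derivation:
step 0: ((let x = ((((\y.3) true) * (3 * 9)) + (((\z.9) true) + (6 + 4))) in (if (x < ((\u.x) false)) then (\v.true) else (if (let w = 2 in true) then (let p = false in (\q.p)) else ((\r.(\s.true)) false)))) (\t.(if (let a = (if t then (\b.0) else (\c.8)) in t) then (let d = (4 == 7) in (2 + 1)) else (let e = (\f.f) in (5 * 7)))))
step 1: [let@0] ((if (((((\y.3) true) * (3 * 9)) + (((\z.9) true) + (6 + 4))) < ((\u.((((\y.3) true) * (3 * 9)) + (((\z.9) true) + (6 + 4)))) false)) then (\v.true) else (if (let w = 2 in true) then (let p = false in (\q.p)) else ((\r.(\s.true)) false))) (\t.(if (let a = (if t then (\b.0) else (\c.8)) in t) then (let d = (4 == 7) in (2 + 1)) else (let e = (\f.f) in (5 * 7)))))
step 2: [beta@0.0.0.0.0] ((if (((3 * (3 * 9)) + (((\z.9) true) + (6 + 4))) < ((\u.((((\y.3) true) * (3 * 9)) + (((\z.9) true) + (6 + 4)))) false)) then (\v.true) else (if (let w = 2 in true) then (let p = false in (\q.p)) else ((\r.(\s.true)) false))) (\t.(if (let a = (if t then (\b.0) else (\c.8)) in t) then (let d = (4 == 7) in (2 + 1)) else (let e = (\f.f) in (5 * 7)))))
step 3: [delta@0.0.0.0.1] ((if (((3 * 27) + (((\z.9) true) + (6 + 4))) < ((\u.((((\y.3) true) * (3 * 9)) + (((\z.9) true) + (6 + 4)))) false)) then (\v.true) else (if (let w = 2 in true) then (let p = false in (\q.p)) else ((\r.(\s.true)) false))) (\t.(if (let a = (if t then (\b.0) else (\c.8)) in t) then (let d = (4 == 7) in (2 + 1)) else (let e = (\f.f) in (5 * 7)))))
step 4: [delta@0.0.0.0] ((if ((81 + (((\z.9) true) + (6 + 4))) < ((\u.((((\y.3) true) * (3 * 9)) + (((\z.9) true) + (6 + 4)))) false)) then (\v.true) else (if (let w = 2 in true) then (let p = false in (\q.p)) else ((\r.(\s.true)) false))) (\t.(if (let a = (if t then (\b.0) else (\c.8)) in t) then (let d = (4 == 7) in (2 + 1)) else (let e = (\f.f) in (5 * 7)))))
step 5: [beta@0.0.0.1.0] ((if ((81 + (9 + (6 + 4))) < ((\u.((((\y.3) true) * (3 * 9)) + (((\z.9) true) + (6 + 4)))) false)) then (\v.true) else (if (let w = 2 in true) then (let p = false in (\q.p)) else ((\r.(\s.true)) false))) (\t.(if (let a = (if t then (\b.0) else (\c.8)) in t) then (let d = (4 == 7) in (2 + 1)) else (let e = (\f.f) in (5 * 7)))))
step 6: [delta@0.0.0.1.1] ((if ((81 + (9 + 10)) < ((\u.((((\y.3) true) * (3 * 9)) + (((\z.9) true) + (6 + 4)))) false)) then (\v.true) else (if (let w = 2 in true) then (let p = false in (\q.p)) else ((\r.(\s.true)) false))) (\t.(if (let a = (if t then (\b.0) else (\c.8)) in t) then (let d = (4 == 7) in (2 + 1)) else (let e = (\f.f) in (5 * 7)))))
step 7: [delta@0.0.0.1] ((if ((81 + 19) < ((\u.((((\y.3) true) * (3 * 9)) + (((\z.9) true) + (6 + 4)))) false)) then (\v.true) else (if (let w = 2 in true) then (let p = false in (\q.p)) else ((\r.(\s.true)) false))) (\t.(if (let a = (if t then (\b.0) else (\c.8)) in t) then (let d = (4 == 7) in (2 + 1)) else (let e = (\f.f) in (5 * 7)))))
step 8: [delta@0.0.0] ((if (100 < ((\u.((((\y.3) true) * (3 * 9)) + (((\z.9) true) + (6 + 4)))) false)) then (\v.true) else (if (let w = 2 in true) then (let p = false in (\q.p)) else ((\r.(\s.true)) false))) (\t.(if (let a = (if t then (\b.0) else (\c.8)) in t) then (let d = (4 == 7) in (2 + 1)) else (let e = (\f.f) in (5 * 7)))))
step 9: [beta@0.0.1] ((if (100 < ((((\y.3) true) * (3 * 9)) + (((\z.9) true) + (6 + 4)))) then (\v.true) else (if (let w = 2 in true) then (let p = false in (\q.p)) else ((\r.(\s.true)) false))) (\t.(if (let a = (if t then (\b.0) else (\c.8)) in t) then (let d = (4 == 7) in (2 + 1)) else (let e = (\f.f) in (5 * 7)))))
step 10: [beta@0.0.1.0.0] ((if (100 < ((3 * (3 * 9)) + (((\z.9) true) + (6 + 4)))) then (\v.true) else (if (let w = 2 in true) then (let p = false in (\q.p)) else ((\r.(\s.true)) false))) (\t.(if (let a = (if t then (\b.0) else (\c.8)) in t) then (let d = (4 == 7) in (2 + 1)) else (let e = (\f.f) in (5 * 7)))))
step 11: [delta@0.0.1.0.1] ((if (100 < ((3 * 27) + (((\z.9) true) + (6 + 4)))) then (\v.true) else (if (let w = 2 in true) then (let p = false in (\q.p)) else ((\r.(\s.true)) false))) (\t.(if (let a = (if t then (\b.0) else (\c.8)) in t) then (let d = (4 == 7) in (2 + 1)) else (let e = (\f.f) in (5 * 7)))))
step 12: [delta@0.0.1.0] ((if (100 < (81 + (((\z.9) true) + (6 + 4)))) then (\v.true) else (if (let w = 2 in true) then (let p = false in (\q.p)) else ((\r.(\s.true)) false))) (\t.(if (let a = (if t then (\b.0) else (\c.8)) in t) then (let d = (4 == 7) in (2 + 1)) else (let e = (\f.f) in (5 * 7)))))
step 13: [beta@0.0.1.1.0] ((if (100 < (81 + (9 + (6 + 4)))) then (\v.true) else (if (let w = 2 in true) then (let p = false in (\q.p)) else ((\r.(\s.true)) false))) (\t.(if (let a = (if t then (\b.0) else (\c.8)) in t) then (let d = (4 == 7) in (2 + 1)) else (let e = (\f.f) in (5 * 7)))))
step 14: [delta@0.0.1.1.1] ((if (100 < (81 + (9 + 10))) then (\v.true) else (if (let w = 2 in true) then (let p = false in (\q.p)) else ((\r.(\s.true)) false))) (\t.(if (let a = (if t then (\b.0) else (\c.8)) in t) then (let d = (4 == 7) in (2 + 1)) else (let e = (\f.f) in (5 * 7)))))
step 15: [delta@0.0.1.1] ((if (100 < (81 + 19)) then (\v.true) else (if (let w = 2 in true) then (let p = false in (\q.p)) else ((\r.(\s.true)) false))) (\t.(if (let a = (if t then (\b.0) else (\c.8)) in t) then (let d = (4 == 7) in (2 + 1)) else (let e = (\f.f) in (5 * 7)))))
step 16: [delta@0.0.1] ((if (100 < 100) then (\v.true) else (if (let w = 2 in true) then (let p = false in (\q.p)) else ((\r.(\s.true)) false))) (\t.(if (let a = (if t then (\b.0) else (\c.8)) in t) then (let d = (4 == 7) in (2 + 1)) else (let e = (\f.f) in (5 * 7)))))
step 17: [delta@0.0] ((if false then (\v.true) else (if (let w = 2 in true) then (let p = false in (\q.p)) else ((\r.(\s.true)) false))) (\t.(if (let a = (if t then (\b.0) else (\c.8)) in t) then (let d = (4 == 7) in (2 + 1)) else (let e = (\f.f) in (5 * 7)))))
step 18: [if@0] ((if (let w = 2 in true) then (let p = false in (\q.p)) else ((\r.(\s.true)) false)) (\t.(if (let a = (if t then (\b.0) else (\c.8)) in t) then (let d = (4 == 7) in (2 + 1)) else (let e = (\f.f) in (5 * 7)))))
step 19: [let@0.0] ((if true then (let p = false in (\q.p)) else ((\r.(\s.true)) false)) (\t.(if (let a = (if t then (\b.0) else (\c.8)) in t) then (let d = (4 == 7) in (2 + 1)) else (let e = (\f.f) in (5 * 7)))))
step 20: [if@0] ((let p = false in (\q.p)) (\t.(if (let a = (if t then (\b.0) else (\c.8)) in t) then (let d = (4 == 7) in (2 + 1)) else (let e = (\f.f) in (5 * 7)))))
step 21: [let@0] ((\q.false) (\t.(if (let a = (if t then (\b.0) else (\c.8)) in t) then (let d = (4 == 7) in (2 + 1)) else (let e = (\f.f) in (5 * 7)))))
step 22: [beta@root] false

Answer: false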